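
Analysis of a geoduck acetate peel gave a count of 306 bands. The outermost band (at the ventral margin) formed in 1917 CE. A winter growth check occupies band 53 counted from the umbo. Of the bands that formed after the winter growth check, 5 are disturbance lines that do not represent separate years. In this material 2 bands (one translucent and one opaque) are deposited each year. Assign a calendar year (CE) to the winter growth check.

Between band 53 and the ventral margin there are 306 − 53 = 253 bands.
Excluding 5 false bands: 253 − 5 = 248.
Dividing by 2 bands per year: 248 / 2 = 124 years.
1917 − 124 = 1793 CE.

1793 CE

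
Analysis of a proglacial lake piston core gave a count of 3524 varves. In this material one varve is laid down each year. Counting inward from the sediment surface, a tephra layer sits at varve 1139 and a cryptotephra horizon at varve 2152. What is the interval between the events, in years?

The two markers are separated by 2152 − 1139 = 1013 varves.
That is 1013 years at one varve per year.

1013 years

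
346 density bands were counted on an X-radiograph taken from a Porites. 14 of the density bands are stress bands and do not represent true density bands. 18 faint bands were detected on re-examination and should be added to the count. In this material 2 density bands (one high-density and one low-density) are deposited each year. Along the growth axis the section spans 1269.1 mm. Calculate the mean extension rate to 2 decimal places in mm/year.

Adjusted count: 346 − 14 + 18 = 350 density bands.
350 density bands at 2 per year is 350 / 2 = 175 years.
1269.1 mm over 175 years gives 1269.1 / 175 ≈ 7.25 mm/year.

7.25 mm/year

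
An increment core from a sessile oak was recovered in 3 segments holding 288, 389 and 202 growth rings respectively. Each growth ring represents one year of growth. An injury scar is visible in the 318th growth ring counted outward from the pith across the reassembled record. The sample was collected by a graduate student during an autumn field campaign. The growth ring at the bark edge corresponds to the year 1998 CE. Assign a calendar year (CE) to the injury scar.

1437 CE

Total growth rings = 288 + 389 + 202 = 879.
Between growth ring 318 and the bark edge there are 879 − 318 = 561 growth rings.
Counting back 561 years from 1998 CE places the injury scar in 1998 − 561 = 1437 CE.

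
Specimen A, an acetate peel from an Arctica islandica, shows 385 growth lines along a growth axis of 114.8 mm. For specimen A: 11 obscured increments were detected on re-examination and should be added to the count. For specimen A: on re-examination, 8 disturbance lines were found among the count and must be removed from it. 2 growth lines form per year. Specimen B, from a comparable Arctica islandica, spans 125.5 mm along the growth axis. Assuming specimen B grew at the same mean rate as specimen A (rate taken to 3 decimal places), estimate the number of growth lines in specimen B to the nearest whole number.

424 growth lines

Specimen A: true growth line count = 385 − 8 + 11 = 388.
Specimen A: with 2 growth lines per year, 388 / 2 = 194 years.
A: Mean rate = 114.8 mm / 194 years ≈ 0.592 mm/yr.
Specimen B: 125.5 mm / 0.592 mm per year = 211.99 years; at 2 growth lines per year that is 211.99 × 2 ≈ 424 growth lines.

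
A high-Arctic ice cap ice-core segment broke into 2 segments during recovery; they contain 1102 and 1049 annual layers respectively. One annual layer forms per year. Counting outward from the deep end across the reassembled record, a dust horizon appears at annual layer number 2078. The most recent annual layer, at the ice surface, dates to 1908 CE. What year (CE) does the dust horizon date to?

1835 CE

Total annual layers = 1102 + 1049 = 2151.
2151 − 2078 = 73 annual layers lie beyond the dust horizon toward the ice surface.
1908 − 73 = 1835 CE.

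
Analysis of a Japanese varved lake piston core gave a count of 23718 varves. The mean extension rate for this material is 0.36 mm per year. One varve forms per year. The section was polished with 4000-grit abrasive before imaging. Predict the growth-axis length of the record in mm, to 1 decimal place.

23718 years of growth are recorded.
Predicted length = 0.36 mm/year × 23718 years = 8538.5 mm.

8538.5 mm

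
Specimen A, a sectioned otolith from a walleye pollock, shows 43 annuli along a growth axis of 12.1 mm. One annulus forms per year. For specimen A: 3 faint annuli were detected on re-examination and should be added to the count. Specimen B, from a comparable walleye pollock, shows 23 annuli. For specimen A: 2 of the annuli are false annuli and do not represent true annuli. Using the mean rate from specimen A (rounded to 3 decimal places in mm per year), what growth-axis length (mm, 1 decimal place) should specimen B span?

Specimen A: after corrections the count is 43 − 2 + 3 = 44 annuli.
A: Extension rate ≈ 12.1 / 44 = 0.275 mm/year.
Length of B = 0.275 × 23 = 6.3 mm.

6.3 mm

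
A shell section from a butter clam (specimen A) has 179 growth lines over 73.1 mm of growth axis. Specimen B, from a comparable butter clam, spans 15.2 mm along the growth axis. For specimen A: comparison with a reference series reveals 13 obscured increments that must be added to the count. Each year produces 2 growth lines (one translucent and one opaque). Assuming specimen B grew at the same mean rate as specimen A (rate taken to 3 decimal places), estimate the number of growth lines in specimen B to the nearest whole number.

40 growth lines

Specimen A: correcting the raw count gives 179 + 13 = 192 true growth lines.
Specimen A: dividing by 2 growth lines per year: 192 / 2 = 96 years.
A: Extension rate ≈ 73.1 / 96 = 0.761 mm per year.
B spans 15.2 / 0.761 = 19.97 years; at 2 growth lines per year that is 19.97 × 2 ≈ 40 growth lines.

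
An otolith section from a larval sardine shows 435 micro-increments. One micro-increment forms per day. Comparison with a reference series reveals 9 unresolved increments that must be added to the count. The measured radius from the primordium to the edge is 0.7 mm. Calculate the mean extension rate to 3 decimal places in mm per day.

0.002 mm per day

Adjusted count: 435 + 9 = 444 micro-increments.
Mean rate = 0.7 mm / 444 days ≈ 0.002 mm per day.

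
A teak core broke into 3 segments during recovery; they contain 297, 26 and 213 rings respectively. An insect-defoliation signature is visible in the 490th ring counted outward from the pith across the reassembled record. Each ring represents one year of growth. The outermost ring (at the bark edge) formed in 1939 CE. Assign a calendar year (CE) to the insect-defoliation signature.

1893 CE

Total rings = 297 + 26 + 213 = 536.
536 − 490 = 46 rings lie beyond the insect-defoliation signature toward the bark edge.
The ring at the bark edge is 1939 CE, so the insect-defoliation signature dates to 1939 − 46 = 1893 CE.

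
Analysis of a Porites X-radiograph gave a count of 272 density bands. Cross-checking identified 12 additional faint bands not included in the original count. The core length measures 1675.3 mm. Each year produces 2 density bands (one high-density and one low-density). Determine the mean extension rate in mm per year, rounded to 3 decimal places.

Correcting the raw count gives 272 + 12 = 284 true density bands.
Dividing by 2 density bands per year: 284 / 2 = 142 years.
Extension rate ≈ 1675.3 / 142 = 11.798 mm per year.

11.798 mm per year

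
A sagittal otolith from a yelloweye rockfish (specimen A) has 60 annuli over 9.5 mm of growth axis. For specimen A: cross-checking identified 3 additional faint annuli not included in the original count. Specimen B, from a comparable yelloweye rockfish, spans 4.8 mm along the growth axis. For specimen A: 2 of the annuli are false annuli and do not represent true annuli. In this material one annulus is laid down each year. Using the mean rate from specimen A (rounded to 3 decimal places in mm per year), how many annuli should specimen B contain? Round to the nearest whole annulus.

Specimen A: correcting the raw count gives 60 − 2 + 3 = 61 true annuli.
A: Extension rate ≈ 9.5 / 61 = 0.156 mm per year.
For B, 4.8 / 0.156 = 30.77 years ≈ 31 annuli.

31 annuli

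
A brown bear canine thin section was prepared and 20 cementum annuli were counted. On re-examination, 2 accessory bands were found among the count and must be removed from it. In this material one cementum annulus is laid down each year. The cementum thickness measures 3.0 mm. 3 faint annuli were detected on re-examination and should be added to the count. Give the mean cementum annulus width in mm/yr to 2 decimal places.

0.14 mm/yr

After corrections the count is 20 − 2 + 3 = 21 cementum annuli.
Extension rate ≈ 3.0 / 21 = 0.14 mm/yr.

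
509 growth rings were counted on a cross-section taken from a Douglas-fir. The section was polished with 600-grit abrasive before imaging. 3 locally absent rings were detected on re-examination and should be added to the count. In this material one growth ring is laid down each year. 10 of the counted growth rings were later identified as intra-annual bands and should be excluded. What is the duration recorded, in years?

After corrections the count is 509 − 10 + 3 = 502 growth rings.
One growth ring per year makes the duration 502 years.

502 years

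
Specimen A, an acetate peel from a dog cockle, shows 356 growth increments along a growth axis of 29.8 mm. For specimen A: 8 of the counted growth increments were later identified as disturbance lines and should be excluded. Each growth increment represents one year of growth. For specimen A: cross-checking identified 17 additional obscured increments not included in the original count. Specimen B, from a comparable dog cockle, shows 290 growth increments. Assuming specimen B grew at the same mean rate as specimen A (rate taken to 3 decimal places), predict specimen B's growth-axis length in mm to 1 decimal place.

Specimen A: adjusted count: 356 − 8 + 17 = 365 growth increments.
A: Mean rate = 29.8 mm / 365 years ≈ 0.082 mm/yr.
B's length ≈ 0.082 × 290 = 23.8 mm.

23.8 mm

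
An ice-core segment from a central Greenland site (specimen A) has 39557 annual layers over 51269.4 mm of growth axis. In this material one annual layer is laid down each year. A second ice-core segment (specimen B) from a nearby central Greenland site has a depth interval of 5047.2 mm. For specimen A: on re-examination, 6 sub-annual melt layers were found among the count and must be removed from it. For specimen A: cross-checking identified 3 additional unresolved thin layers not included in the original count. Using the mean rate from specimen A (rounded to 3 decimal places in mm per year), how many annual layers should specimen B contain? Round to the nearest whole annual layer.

3894 annual layers

Specimen A: adjusted count: 39557 − 6 + 3 = 39554 annual layers.
A: Mean rate = 51269.4 mm / 39554 years ≈ 1.296 mm per year.
B spans 5047.2 / 1.296 = 3894.44 years ≈ 3894 annual layers.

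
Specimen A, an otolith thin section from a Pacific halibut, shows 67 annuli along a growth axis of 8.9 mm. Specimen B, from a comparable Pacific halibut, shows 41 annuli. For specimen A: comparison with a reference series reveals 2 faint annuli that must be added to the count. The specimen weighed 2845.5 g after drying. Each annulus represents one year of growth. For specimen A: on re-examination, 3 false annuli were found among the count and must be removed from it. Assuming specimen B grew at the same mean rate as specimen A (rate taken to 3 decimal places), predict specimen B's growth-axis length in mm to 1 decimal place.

5.5 mm

Specimen A: adjusted count: 67 − 3 + 2 = 66 annuli.
A: Extension rate ≈ 8.9 / 66 = 0.135 mm per year.
Length of B = 0.135 × 41 = 5.5 mm.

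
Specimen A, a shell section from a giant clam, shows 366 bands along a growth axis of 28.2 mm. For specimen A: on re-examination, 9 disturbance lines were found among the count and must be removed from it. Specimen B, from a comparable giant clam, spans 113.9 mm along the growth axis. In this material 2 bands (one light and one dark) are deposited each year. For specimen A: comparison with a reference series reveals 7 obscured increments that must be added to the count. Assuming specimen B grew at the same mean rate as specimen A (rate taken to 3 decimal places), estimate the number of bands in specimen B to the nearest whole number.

1470 bands

Specimen A: correcting the raw count gives 366 − 9 + 7 = 364 true bands.
Specimen A: with 2 bands per year, 364 / 2 = 182 years.
A: 28.2 mm over 182 years gives 28.2 / 182 ≈ 0.155 mm/yr.
B spans 113.9 / 0.155 = 734.84 years; at 2 bands per year that is 734.84 × 2 ≈ 1470 bands.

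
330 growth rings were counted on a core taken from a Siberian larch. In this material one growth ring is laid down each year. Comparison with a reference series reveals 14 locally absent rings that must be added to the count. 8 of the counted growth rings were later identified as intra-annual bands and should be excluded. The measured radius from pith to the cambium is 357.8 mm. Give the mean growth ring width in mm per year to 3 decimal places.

1.065 mm per year

After corrections the count is 330 − 8 + 14 = 336 growth rings.
Extension rate ≈ 357.8 / 336 = 1.065 mm per year.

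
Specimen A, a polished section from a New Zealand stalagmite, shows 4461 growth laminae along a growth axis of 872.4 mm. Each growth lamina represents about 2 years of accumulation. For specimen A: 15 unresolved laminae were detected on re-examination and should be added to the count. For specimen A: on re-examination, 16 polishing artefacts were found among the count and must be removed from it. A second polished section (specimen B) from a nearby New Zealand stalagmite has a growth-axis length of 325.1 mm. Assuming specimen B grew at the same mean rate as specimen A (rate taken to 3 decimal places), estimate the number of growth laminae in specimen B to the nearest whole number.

Specimen A: after corrections the count is 4461 − 16 + 15 = 4460 growth laminae.
Specimen A: at 2 years per growth lamina, 4460 × 2 = 8920 years.
A: 872.4 mm over 8920 years gives 872.4 / 8920 ≈ 0.098 mm per year.
Specimen B: 325.1 mm / 0.098 mm per year = 3317.35 years; at 2 years per growth lamina that is 3317.35 / 2 ≈ 1659 growth laminae.

1659 growth laminae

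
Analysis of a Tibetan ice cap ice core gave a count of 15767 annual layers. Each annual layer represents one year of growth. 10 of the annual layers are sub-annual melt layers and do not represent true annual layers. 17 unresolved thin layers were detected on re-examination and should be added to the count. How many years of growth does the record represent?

True annual layer count = 15767 − 10 + 17 = 15774.
At one annual layer per year, that is 15774 years.

15774 yr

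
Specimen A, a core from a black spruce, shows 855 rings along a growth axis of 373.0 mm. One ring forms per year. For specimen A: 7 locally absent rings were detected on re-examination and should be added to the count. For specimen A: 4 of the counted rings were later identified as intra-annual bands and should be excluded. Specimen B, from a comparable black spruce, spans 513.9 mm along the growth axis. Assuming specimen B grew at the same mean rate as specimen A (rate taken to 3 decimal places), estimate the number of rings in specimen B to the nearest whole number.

1181 rings

Specimen A: after corrections the count is 855 − 4 + 7 = 858 rings.
A: Mean rate = 373.0 mm / 858 years ≈ 0.435 mm per year.
B spans 513.9 / 0.435 = 1181.38 years ≈ 1181 rings.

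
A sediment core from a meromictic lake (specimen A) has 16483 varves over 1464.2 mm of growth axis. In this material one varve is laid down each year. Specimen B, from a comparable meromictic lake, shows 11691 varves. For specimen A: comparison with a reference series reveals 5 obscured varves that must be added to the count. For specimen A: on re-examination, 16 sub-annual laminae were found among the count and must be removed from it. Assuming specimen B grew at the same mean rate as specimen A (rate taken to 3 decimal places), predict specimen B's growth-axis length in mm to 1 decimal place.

1040.5 mm

Specimen A: correcting the raw count gives 16483 − 16 + 5 = 16472 true varves.
A: Mean rate = 1464.2 mm / 16472 years ≈ 0.089 mm/yr.
For B, 0.089 mm/year × 11691 years = 1040.5 mm.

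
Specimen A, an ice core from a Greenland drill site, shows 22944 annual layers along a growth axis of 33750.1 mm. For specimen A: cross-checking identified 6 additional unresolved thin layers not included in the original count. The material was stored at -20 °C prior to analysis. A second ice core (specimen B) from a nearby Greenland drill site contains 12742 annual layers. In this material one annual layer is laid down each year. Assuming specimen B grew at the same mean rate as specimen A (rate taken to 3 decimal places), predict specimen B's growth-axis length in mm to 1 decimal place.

Specimen A: correcting the raw count gives 22944 + 6 = 22950 true annual layers.
A: Mean rate = 33750.1 mm / 22950 years ≈ 1.471 mm per year.
For B, 1.471 mm/year × 12742 years = 18743.5 mm.

18743.5 mm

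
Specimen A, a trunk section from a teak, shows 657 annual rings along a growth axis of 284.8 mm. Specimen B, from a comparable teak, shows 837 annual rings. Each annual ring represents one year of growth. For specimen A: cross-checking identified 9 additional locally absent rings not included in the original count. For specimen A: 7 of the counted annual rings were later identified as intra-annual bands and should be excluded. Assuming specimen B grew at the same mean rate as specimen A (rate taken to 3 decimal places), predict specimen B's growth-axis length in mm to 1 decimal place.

Specimen A: true annual ring count = 657 − 7 + 9 = 659.
A: Mean rate = 284.8 mm / 659 years ≈ 0.432 mm/year.
B's length ≈ 0.432 × 837 = 361.6 mm.

361.6 mm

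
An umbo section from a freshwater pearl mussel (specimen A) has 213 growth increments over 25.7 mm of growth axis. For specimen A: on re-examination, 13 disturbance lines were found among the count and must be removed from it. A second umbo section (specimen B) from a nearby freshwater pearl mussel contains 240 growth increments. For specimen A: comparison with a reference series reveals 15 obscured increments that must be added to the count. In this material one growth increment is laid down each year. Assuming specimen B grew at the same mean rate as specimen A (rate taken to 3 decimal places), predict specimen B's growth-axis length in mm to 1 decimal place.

28.8 mm

Specimen A: after corrections the count is 213 − 13 + 15 = 215 growth increments.
A: Mean rate = 25.7 mm / 215 years ≈ 0.120 mm per year.
B's length ≈ 0.120 × 240 = 28.8 mm.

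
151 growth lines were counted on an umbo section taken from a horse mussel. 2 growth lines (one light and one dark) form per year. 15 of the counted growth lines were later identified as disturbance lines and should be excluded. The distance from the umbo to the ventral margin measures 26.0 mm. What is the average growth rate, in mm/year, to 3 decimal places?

0.382 mm/year

Correcting the raw count gives 151 − 15 = 136 true growth lines.
With 2 growth lines per year, 136 / 2 = 68 years.
Mean rate = 26.0 mm / 68 years ≈ 0.382 mm/year.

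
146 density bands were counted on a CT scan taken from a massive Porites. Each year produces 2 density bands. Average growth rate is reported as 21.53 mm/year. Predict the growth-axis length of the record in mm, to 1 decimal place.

1571.7 mm

146 density bands at 2 per year is 146 / 2 = 73 years.
Predicted length = 21.53 mm/year × 73 years = 1571.7 mm.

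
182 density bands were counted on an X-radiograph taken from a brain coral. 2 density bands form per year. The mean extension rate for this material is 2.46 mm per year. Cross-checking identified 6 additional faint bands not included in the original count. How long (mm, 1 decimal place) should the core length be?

231.2 mm

After corrections the count is 182 + 6 = 188 density bands.
With 2 density bands per year, 188 / 2 = 94 years.
Predicted length = 2.46 mm/year × 94 years = 231.2 mm.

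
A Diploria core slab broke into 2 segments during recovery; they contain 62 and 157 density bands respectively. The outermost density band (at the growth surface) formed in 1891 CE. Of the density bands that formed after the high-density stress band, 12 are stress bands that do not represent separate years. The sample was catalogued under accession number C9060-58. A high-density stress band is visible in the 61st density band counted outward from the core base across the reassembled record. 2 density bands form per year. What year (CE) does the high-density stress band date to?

Total density bands = 62 + 157 = 219.
Between density band 61 and the growth surface there are 219 − 61 = 158 density bands.
Removing the 12 false density bands leaves 158 − 12 = 146 true density bands beyond the high-density stress band.
146 density bands at 2 per year is 146 / 2 = 73 years.
The density band at the growth surface is 1891 CE, so the high-density stress band dates to 1891 − 73 = 1818 CE.

1818 CE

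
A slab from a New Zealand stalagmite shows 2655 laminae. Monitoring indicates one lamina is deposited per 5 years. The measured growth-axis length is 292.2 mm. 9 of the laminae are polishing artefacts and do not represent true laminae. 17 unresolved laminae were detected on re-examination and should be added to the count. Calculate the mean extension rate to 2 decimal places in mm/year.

0.02 mm/year

Adjusted count: 2655 − 9 + 17 = 2663 laminae.
At 5 years per lamina, 2663 × 5 = 13315 years.
Extension rate ≈ 292.2 / 13315 = 0.02 mm/year.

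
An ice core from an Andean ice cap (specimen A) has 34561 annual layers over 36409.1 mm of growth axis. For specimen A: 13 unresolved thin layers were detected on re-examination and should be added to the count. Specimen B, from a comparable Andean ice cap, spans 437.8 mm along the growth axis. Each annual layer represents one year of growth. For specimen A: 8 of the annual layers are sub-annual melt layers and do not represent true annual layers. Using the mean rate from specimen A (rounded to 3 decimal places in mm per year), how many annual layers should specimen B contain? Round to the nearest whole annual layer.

Specimen A: after corrections the count is 34561 − 8 + 13 = 34566 annual layers.
A: 36409.1 mm over 34566 years gives 36409.1 / 34566 ≈ 1.053 mm/year.
B spans 437.8 / 1.053 = 415.76 years ≈ 416 annual layers.

416 annual layers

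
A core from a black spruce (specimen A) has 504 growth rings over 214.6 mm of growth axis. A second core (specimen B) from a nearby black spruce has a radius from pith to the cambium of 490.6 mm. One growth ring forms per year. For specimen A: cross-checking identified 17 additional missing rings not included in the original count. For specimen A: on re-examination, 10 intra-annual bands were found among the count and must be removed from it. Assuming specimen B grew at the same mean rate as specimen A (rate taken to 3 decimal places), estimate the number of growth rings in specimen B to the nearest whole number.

1168 growth rings

Specimen A: correcting the raw count gives 504 − 10 + 17 = 511 true growth rings.
A: Extension rate ≈ 214.6 / 511 = 0.420 mm/year.
For B, 490.6 / 0.420 = 1168.10 years ≈ 1168 growth rings.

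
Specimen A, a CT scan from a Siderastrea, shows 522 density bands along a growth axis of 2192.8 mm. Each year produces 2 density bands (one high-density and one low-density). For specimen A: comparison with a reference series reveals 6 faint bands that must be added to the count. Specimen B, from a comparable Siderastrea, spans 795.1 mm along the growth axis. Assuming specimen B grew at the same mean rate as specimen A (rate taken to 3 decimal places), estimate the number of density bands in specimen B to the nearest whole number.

191 density bands

Specimen A: true density band count = 522 + 6 = 528.
Specimen A: dividing by 2 density bands per year: 528 / 2 = 264 years.
A: Extension rate ≈ 2192.8 / 264 = 8.306 mm per year.
B spans 795.1 / 8.306 = 95.73 years; at 2 density bands per year that is 95.73 × 2 ≈ 191 density bands.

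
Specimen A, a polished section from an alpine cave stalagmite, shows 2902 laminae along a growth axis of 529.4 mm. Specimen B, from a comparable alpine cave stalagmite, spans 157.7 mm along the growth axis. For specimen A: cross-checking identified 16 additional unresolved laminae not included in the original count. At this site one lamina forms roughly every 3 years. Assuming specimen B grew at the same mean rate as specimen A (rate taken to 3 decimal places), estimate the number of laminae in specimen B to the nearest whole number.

Specimen A: correcting the raw count gives 2902 + 16 = 2918 true laminae.
Specimen A: multiplying by 3 years per lamina: 2918 × 3 = 8754 years.
A: Extension rate ≈ 529.4 / 8754 = 0.060 mm/year.
For B, 157.7 / 0.060 = 2628.33 years; at 3 years per lamina that is 2628.33 / 3 ≈ 876 laminae.

876 laminae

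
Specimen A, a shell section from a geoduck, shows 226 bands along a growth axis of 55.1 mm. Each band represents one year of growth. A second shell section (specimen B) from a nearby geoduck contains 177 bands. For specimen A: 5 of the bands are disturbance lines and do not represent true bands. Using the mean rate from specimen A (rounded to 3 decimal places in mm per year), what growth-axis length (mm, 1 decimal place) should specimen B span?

44.1 mm

Specimen A: true band count = 226 − 5 = 221.
A: Mean rate = 55.1 mm / 221 years ≈ 0.249 mm/yr.
Length of B = 0.249 × 177 = 44.1 mm.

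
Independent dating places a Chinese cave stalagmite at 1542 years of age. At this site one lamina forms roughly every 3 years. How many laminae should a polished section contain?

514 laminae

One lamina every 3 years means 1542 / 3 = 514 laminae.
So 514 laminae should be present.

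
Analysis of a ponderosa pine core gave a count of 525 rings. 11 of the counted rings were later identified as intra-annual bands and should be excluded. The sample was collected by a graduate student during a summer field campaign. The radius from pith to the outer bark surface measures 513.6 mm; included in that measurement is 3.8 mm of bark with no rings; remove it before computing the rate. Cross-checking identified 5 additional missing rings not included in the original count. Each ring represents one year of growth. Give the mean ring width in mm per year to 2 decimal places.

0.98 mm per year

Adjusted count: 525 − 11 + 5 = 519 rings.
The growth record spans 513.6 − 3.8 = 509.8 mm.
Mean rate = 509.8 mm / 519 years ≈ 0.98 mm per year.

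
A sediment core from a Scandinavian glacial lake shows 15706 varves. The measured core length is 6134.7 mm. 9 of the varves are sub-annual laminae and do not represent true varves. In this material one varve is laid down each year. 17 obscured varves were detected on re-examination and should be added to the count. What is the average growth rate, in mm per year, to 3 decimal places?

Adjusted count: 15706 − 9 + 17 = 15714 varves.
Extension rate ≈ 6134.7 / 15714 = 0.390 mm per year.

0.390 mm per year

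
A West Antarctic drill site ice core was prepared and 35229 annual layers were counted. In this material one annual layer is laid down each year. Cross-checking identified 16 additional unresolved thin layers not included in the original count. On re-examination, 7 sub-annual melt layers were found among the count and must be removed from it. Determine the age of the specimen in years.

35238 yr

Correcting the raw count gives 35229 − 7 + 16 = 35238 true annual layers.
At one annual layer per year, that is 35238 years.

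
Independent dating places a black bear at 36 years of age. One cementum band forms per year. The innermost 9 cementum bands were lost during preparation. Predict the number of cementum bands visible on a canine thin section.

One cementum band per year gives 36 cementum bands over 36 years.
Less the 9 uncaptured cementum bands: 36 − 9 = 27.

27 cementum bands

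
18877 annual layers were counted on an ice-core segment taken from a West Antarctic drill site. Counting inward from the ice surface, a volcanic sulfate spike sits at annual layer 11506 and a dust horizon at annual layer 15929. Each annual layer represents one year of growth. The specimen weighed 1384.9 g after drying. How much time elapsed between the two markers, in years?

4423 years

15929 − 11506 = 4423 annual layers lie between the two events.
That is 4423 years at one annual layer per year.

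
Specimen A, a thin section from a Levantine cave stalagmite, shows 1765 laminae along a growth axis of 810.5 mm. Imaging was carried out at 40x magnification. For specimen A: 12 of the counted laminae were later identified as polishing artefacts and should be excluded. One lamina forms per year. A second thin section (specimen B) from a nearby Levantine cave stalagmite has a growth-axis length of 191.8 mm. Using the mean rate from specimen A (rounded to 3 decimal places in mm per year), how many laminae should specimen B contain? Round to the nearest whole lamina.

415 laminae

Specimen A: true lamina count = 1765 − 12 = 1753.
A: 810.5 mm over 1753 years gives 810.5 / 1753 ≈ 0.462 mm/year.
For B, 191.8 / 0.462 = 415.15 years ≈ 415 laminae.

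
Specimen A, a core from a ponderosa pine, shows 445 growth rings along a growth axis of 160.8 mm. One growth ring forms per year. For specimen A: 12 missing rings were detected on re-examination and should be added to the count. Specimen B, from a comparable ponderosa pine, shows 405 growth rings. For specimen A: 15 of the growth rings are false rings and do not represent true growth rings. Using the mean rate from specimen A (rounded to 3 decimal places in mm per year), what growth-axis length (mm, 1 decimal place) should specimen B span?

Specimen A: adjusted count: 445 − 15 + 12 = 442 growth rings.
A: 160.8 mm over 442 years gives 160.8 / 442 ≈ 0.364 mm/year.
Length of B = 0.364 × 405 = 147.4 mm.

147.4 mm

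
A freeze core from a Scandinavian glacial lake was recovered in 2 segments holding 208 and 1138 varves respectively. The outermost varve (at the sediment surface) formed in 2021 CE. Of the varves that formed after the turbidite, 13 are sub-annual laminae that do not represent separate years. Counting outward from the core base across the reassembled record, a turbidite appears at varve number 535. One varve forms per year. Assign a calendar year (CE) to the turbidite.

1223 CE

Total varves = 208 + 1138 = 1346.
Between varve 535 and the sediment surface there are 1346 − 535 = 811 varves.
Excluding 13 false varves: 811 − 13 = 798.
The varve at the sediment surface is 2021 CE, so the turbidite dates to 2021 − 798 = 1223 CE.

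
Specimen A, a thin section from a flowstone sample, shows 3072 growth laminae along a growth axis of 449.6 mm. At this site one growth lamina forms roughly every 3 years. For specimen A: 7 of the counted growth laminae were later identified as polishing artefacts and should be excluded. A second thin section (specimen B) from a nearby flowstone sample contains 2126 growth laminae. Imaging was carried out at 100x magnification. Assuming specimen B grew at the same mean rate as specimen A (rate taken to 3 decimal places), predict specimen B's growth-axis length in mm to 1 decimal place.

Specimen A: adjusted count: 3072 − 7 = 3065 growth laminae.
Specimen A: 3065 growth laminae at 3 years each span 3065 × 3 = 9195 years.
A: Mean rate = 449.6 mm / 9195 years ≈ 0.049 mm per year.
Specimen B: at 3 years per growth lamina, 2126 × 3 = 6378 years. For B, 0.049 mm/year × 6378 years = 312.5 mm.

312.5 mm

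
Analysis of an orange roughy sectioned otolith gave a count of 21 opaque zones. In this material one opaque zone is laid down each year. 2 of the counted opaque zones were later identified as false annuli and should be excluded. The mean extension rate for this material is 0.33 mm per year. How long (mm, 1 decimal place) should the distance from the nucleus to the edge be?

After corrections the count is 21 − 2 = 19 opaque zones.
Length ≈ 0.33 × 19 = 6.3 mm.

6.3 mm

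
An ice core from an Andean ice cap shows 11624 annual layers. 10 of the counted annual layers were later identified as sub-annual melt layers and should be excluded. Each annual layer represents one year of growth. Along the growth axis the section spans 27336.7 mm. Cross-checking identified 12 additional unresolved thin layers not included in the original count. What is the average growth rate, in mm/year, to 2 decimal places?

Adjusted count: 11624 − 10 + 12 = 11626 annual layers.
Mean rate = 27336.7 mm / 11626 years ≈ 2.35 mm/year.

2.35 mm/year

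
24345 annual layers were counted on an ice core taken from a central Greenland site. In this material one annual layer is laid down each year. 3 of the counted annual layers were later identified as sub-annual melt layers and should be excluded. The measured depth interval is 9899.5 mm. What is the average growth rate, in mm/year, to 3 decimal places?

0.407 mm/year

True annual layer count = 24345 − 3 = 24342.
Extension rate ≈ 9899.5 / 24342 = 0.407 mm/year.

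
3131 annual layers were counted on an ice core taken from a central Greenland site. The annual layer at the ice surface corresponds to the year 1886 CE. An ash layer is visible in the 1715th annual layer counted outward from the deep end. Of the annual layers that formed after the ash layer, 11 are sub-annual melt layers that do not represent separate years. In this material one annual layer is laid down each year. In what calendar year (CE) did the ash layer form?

481 CE

The ash layer sits at annual layer 1715 from the deep end, so 3131 − 1715 = 1416 annual layers formed after it.
Excluding 11 false annual layers: 1416 − 11 = 1405.
1886 − 1405 = 481 CE.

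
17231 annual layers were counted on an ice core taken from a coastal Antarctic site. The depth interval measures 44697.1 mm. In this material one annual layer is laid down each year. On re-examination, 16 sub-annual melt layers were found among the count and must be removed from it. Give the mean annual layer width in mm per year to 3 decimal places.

Correcting the raw count gives 17231 − 16 = 17215 true annual layers.
44697.1 mm over 17215 years gives 44697.1 / 17215 ≈ 2.596 mm per year.

2.596 mm per year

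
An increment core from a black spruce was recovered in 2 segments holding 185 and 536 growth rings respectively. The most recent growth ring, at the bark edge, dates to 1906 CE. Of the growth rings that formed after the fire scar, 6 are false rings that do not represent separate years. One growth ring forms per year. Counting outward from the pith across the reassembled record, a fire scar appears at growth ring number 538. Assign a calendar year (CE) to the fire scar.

Total growth rings = 185 + 536 = 721.
Between growth ring 538 and the bark edge there are 721 − 538 = 183 growth rings.
183 − 6 false = 177 true growth rings after the fire scar.
The growth ring at the bark edge is 1906 CE, so the fire scar dates to 1906 − 177 = 1729 CE.

1729 CE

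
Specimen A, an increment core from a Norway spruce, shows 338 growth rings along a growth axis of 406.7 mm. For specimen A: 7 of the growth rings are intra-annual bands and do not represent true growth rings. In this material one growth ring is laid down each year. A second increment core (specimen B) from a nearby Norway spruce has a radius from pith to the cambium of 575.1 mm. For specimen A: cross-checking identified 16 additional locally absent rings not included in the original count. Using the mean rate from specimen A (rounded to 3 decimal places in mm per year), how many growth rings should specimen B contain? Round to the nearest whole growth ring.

491 growth rings

Specimen A: true growth ring count = 338 − 7 + 16 = 347.
A: 406.7 mm over 347 years gives 406.7 / 347 ≈ 1.172 mm/yr.
Specimen B: 575.1 mm / 1.172 mm per year = 490.70 years ≈ 491 growth rings.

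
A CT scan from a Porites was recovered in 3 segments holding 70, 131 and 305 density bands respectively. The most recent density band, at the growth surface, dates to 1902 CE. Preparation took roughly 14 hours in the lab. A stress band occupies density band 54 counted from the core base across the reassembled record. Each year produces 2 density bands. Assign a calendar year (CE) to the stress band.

Total density bands = 70 + 131 + 305 = 506.
The stress band sits at density band 54 from the core base, so 506 − 54 = 452 density bands formed after it.
With 2 density bands per year, 452 / 2 = 226 years.
The density band at the growth surface is 1902 CE, so the stress band dates to 1902 − 226 = 1676 CE.

1676 CE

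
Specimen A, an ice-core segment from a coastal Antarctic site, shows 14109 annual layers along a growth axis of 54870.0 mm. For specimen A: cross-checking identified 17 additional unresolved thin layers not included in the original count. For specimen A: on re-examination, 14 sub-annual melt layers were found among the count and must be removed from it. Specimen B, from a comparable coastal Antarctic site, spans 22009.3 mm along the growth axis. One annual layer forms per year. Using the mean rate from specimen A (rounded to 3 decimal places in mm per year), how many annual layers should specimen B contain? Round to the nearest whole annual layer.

Specimen A: correcting the raw count gives 14109 − 14 + 17 = 14112 true annual layers.
A: Extension rate ≈ 54870.0 / 14112 = 3.888 mm per year.
Specimen B: 22009.3 mm / 3.888 mm per year = 5660.83 years ≈ 5661 annual layers.

5661 annual layers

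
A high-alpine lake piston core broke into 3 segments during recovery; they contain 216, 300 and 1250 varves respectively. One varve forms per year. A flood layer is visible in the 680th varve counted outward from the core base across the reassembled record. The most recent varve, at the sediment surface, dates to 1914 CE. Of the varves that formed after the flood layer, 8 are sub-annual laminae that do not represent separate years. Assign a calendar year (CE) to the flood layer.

Total varves = 216 + 300 + 1250 = 1766.
Between varve 680 and the sediment surface there are 1766 − 680 = 1086 varves.
Excluding 8 false varves: 1086 − 8 = 1078.
The varve at the sediment surface is 1914 CE, so the flood layer dates to 1914 − 1078 = 836 CE.

836 CE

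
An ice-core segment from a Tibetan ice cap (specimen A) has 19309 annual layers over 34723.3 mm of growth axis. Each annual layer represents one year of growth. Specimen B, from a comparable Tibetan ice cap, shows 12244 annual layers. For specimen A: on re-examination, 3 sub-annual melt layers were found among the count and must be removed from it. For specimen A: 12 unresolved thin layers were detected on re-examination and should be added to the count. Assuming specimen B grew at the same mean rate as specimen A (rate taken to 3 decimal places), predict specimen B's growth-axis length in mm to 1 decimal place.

Specimen A: true annual layer count = 19309 − 3 + 12 = 19318.
A: Mean rate = 34723.3 mm / 19318 years ≈ 1.797 mm/year.
B's length ≈ 1.797 × 12244 = 22002.5 mm.

22002.5 mm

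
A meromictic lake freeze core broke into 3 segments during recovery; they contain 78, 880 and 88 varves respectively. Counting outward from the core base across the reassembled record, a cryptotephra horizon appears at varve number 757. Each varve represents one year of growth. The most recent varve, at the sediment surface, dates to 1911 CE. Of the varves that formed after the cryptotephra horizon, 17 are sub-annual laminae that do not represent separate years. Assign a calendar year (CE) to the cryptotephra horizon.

1639 CE

Total varves = 78 + 880 + 88 = 1046.
The cryptotephra horizon sits at varve 757 from the core base, so 1046 − 757 = 289 varves formed after it.
289 − 17 false = 272 true varves after the cryptotephra horizon.
Counting back 272 years from 1911 CE places the cryptotephra horizon in 1911 − 272 = 1639 CE.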